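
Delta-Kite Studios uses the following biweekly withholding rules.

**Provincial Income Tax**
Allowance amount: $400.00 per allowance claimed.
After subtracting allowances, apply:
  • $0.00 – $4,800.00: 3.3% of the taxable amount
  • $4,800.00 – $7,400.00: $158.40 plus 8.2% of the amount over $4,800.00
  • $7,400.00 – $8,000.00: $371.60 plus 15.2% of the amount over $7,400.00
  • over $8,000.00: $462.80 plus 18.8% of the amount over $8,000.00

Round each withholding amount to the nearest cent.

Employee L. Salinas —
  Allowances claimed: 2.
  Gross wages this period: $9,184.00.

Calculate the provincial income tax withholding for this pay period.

Provincial Income Tax: taxable = $9,184.00 − 2×$400.00 = $8,384.00
  $462.80 + 18.8% × ($8,384.00 − $8,000.00) = $462.80 + 18.8% × $384.00 = $534.99

$534.99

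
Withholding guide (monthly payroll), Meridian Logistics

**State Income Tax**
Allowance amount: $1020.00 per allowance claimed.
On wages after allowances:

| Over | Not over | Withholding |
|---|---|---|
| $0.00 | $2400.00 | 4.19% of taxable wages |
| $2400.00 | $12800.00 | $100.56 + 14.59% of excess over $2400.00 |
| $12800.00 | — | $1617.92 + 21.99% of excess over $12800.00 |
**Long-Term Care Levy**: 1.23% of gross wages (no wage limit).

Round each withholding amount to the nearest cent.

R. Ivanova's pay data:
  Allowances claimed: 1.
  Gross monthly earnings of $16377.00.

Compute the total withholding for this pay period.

State Income Tax: taxable = $16377.00 − 1×$1020.00 = $15357.00
  $1617.92 + 21.99% × ($15357.00 − $12800.00) = $1617.92 + 21.99% × $2557.00 = $2180.20
Long-Term Care Levy: 1.23% × $16377.00 = $201.44
Total: $2180.20 + $201.44 = $2381.64

$2381.64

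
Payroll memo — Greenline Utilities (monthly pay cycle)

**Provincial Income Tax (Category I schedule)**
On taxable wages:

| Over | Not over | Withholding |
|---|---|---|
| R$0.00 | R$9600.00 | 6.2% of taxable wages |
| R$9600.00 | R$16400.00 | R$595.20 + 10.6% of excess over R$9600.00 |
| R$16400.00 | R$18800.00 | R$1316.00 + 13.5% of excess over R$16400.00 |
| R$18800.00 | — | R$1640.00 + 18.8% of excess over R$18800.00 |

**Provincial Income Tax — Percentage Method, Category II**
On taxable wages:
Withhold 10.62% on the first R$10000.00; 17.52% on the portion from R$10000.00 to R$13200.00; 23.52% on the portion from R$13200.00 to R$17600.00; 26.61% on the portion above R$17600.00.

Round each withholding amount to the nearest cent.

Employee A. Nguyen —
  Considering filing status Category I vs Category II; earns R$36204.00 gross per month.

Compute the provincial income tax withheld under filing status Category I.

R$4911.95

Provincial Income Tax (Category I): taxable = R$36204.00
  R$1640.00 + 18.8% × (R$36204.00 − R$18800.00) = R$1640.00 + 18.8% × R$17404.00 = R$4911.95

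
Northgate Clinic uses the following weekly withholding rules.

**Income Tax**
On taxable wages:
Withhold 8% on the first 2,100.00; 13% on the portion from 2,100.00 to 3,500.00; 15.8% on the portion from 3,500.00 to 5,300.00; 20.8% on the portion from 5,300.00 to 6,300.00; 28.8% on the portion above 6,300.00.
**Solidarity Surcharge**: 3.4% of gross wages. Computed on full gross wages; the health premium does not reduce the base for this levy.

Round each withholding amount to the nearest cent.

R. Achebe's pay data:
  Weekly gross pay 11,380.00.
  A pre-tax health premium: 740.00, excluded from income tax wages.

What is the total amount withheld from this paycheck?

2,479.24

Income Tax: taxable = 11,380.00 − 740.00 = 10,640.00
  842.40 + 28.8% × (10,640.00 − 6,300.00) = 842.40 + 28.8% × 4,340.00 = 2,092.32
Solidarity Surcharge: 3.4% × 11,380.00 = 386.92
Total: 2,092.32 + 386.92 = 2,479.24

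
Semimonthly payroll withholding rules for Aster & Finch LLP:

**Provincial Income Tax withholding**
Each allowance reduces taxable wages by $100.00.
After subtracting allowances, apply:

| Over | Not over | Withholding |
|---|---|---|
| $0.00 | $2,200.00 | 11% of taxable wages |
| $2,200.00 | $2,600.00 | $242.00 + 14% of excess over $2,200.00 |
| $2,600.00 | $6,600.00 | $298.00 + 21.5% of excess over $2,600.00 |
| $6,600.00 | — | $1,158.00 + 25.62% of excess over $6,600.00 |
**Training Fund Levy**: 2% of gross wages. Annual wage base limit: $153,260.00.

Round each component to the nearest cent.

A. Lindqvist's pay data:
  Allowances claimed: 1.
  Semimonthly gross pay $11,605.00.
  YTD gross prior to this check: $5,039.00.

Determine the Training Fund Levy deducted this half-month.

$232.10

Training Fund Levy: 2% × $11,605.00 = $232.10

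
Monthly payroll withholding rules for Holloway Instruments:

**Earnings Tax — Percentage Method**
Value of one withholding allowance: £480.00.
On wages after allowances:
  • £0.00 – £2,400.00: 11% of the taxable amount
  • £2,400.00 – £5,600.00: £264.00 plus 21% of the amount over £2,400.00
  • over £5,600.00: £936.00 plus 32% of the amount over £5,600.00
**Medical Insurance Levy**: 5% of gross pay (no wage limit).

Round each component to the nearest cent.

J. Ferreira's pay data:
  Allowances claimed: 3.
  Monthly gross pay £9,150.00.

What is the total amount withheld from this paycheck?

Earnings Tax: taxable = £9,150.00 − 3×£480.00 = £7,710.00
  £936.00 + 32% × (£7,710.00 − £5,600.00) = £936.00 + 32% × £2,110.00 = £1,611.20
Medical Insurance Levy: 5% × £9,150.00 = £457.50
Total: £1,611.20 + £457.50 = £2,068.70

£2,068.70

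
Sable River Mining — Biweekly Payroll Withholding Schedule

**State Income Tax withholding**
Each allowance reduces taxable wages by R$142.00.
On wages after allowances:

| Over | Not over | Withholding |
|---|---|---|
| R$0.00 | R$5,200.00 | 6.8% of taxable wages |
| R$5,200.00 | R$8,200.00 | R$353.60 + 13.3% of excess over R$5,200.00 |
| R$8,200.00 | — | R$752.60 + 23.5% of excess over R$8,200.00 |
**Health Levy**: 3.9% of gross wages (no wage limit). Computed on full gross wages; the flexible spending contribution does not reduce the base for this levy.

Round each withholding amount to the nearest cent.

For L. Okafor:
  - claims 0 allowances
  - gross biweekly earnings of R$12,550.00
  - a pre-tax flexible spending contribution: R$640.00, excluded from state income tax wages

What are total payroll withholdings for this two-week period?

R$2,113.90

State Income Tax: taxable = R$12,550.00 − R$640.00 = R$11,910.00
  R$752.60 + 23.5% × (R$11,910.00 − R$8,200.00) = R$752.60 + 23.5% × R$3,710.00 = R$1,624.45
Health Levy: 3.9% × R$12,550.00 = R$489.45
Total: R$1,624.45 + R$489.45 = R$2,113.90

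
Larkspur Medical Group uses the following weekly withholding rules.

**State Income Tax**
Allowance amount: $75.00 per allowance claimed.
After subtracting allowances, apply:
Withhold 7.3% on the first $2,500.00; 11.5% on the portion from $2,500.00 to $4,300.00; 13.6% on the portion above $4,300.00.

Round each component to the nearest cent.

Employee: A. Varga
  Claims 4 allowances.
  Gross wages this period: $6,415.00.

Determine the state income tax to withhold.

State Income Tax: taxable = $6,415.00 − 4×$75.00 = $6,115.00
  $389.50 + 13.6% × ($6,115.00 − $4,300.00) = $389.50 + 13.6% × $1,815.00 = $636.34

$636.34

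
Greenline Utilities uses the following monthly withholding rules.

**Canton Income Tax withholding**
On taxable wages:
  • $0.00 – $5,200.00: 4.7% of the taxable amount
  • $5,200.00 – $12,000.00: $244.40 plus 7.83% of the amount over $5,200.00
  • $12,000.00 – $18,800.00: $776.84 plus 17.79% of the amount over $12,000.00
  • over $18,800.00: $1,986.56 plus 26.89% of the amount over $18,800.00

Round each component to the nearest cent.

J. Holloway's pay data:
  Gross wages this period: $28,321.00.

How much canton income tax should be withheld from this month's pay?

$4,546.76

Canton Income Tax: taxable = $28,321.00
  $1,986.56 + 26.89% × ($28,321.00 − $18,800.00) = $1,986.56 + 26.89% × $9,521.00 = $4,546.76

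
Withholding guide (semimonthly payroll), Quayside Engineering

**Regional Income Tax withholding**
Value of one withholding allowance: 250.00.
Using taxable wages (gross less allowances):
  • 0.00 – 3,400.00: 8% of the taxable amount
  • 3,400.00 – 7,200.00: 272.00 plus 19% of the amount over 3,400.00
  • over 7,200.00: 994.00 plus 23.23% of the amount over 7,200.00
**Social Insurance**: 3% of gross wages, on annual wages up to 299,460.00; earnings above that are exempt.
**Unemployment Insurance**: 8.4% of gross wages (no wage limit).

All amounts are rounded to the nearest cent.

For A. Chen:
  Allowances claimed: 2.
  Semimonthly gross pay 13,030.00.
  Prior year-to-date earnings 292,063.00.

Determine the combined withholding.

3,548.59

Regional Income Tax: taxable = 13,030.00 − 2×250.00 = 12,530.00
  994.00 + 23.23% × (12,530.00 − 7,200.00) = 994.00 + 23.23% × 5,330.00 = 2,232.16
Social Insurance: cap 299,460.00 − YTD 292,063.00 = 7,397.00 subject; 3% × 7,397.00 = 221.91
Unemployment Insurance: 8.4% × 13,030.00 = 1,094.52
Total: 2,232.16 + 221.91 + 1,094.52 = 3,548.59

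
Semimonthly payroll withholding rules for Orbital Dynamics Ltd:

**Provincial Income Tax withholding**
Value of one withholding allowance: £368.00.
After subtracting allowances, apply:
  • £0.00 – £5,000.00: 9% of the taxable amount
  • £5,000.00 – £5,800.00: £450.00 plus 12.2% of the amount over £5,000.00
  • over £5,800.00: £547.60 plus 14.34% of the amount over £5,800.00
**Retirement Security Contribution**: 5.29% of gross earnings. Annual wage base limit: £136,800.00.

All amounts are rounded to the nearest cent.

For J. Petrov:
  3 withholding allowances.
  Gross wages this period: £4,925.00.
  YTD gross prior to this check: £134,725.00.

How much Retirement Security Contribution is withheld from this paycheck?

£109.77

Retirement Security Contribution: cap £136,800.00 − YTD £134,725.00 = £2,075.00 subject; 5.29% × £2,075.00 = £109.77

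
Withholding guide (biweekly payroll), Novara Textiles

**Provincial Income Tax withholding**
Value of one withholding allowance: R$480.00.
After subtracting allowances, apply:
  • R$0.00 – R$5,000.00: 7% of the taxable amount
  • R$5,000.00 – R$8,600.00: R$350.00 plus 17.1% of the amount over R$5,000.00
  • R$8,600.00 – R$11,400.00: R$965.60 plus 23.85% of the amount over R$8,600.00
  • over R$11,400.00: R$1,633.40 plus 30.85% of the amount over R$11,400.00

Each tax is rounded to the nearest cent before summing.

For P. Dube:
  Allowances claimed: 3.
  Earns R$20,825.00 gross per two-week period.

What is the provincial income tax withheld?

R$4,096.77

Provincial Income Tax: taxable = R$20,825.00 − 3×R$480.00 = R$19,385.00
  R$1,633.40 + 30.85% × (R$19,385.00 − R$11,400.00) = R$1,633.40 + 30.85% × R$7,985.00 = R$4,096.77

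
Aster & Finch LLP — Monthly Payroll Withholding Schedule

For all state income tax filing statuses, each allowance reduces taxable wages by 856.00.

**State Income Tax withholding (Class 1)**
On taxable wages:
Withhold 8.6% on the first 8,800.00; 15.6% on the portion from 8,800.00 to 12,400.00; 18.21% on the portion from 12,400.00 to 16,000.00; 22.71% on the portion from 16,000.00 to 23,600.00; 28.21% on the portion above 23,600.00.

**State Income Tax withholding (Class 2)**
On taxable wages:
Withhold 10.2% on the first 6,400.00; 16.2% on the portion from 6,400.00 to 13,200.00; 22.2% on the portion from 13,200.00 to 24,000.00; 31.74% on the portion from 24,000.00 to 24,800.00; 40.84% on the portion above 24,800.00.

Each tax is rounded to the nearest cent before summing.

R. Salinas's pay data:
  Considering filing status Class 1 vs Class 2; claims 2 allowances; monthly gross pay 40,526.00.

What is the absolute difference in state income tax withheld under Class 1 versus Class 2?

2,137.45

State Income Tax (Class 1): taxable = 40,526.00 − 2×856.00 = 38,814.00
  3,699.92 + 28.21% × (38,814.00 − 23,600.00) = 3,699.92 + 28.21% × 15,214.00 = 7,991.79
State Income Tax (Class 2): taxable = 40,526.00 − 2×856.00 = 38,814.00
  4,405.92 + 40.84% × (38,814.00 − 24,800.00) = 4,405.92 + 40.84% × 14,014.00 = 10,129.24
Difference: |7,991.79 − 10,129.24| = 2,137.45 (higher under Class 2)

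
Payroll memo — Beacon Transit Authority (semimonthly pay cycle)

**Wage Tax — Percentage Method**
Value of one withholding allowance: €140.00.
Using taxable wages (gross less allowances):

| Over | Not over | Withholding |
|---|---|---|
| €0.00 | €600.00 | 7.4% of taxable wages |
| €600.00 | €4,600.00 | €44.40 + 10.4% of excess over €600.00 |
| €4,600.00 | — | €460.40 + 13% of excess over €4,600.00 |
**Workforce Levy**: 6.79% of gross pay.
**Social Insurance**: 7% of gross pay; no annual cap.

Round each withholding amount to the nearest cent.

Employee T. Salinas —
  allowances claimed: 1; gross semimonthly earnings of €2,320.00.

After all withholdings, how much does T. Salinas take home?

€1,791.35

Wage Tax: taxable = €2,320.00 − 1×€140.00 = €2,180.00
  €44.40 + 10.4% × (€2,180.00 − €600.00) = €44.40 + 10.4% × €1,580.00 = €208.72
Workforce Levy: 6.79% × €2,320.00 = €157.53
Social Insurance: 7% × €2,320.00 = €162.40
Total withheld: €208.72 + €157.53 + €162.40 = €528.65
Net pay: €2,320.00 − €528.65 = €1,791.35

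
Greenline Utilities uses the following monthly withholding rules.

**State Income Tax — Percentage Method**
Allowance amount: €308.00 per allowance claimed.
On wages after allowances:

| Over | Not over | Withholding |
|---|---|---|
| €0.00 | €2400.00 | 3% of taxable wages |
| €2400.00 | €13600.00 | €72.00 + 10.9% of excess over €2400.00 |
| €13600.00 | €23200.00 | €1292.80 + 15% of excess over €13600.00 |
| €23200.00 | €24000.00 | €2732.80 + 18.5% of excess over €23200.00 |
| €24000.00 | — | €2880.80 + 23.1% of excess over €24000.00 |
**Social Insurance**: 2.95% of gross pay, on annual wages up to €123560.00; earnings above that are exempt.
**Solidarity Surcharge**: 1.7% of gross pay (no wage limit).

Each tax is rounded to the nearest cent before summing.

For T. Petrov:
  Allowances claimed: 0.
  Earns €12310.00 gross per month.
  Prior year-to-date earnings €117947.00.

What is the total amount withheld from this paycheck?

State Income Tax: taxable = €12310.00
  €72.00 + 10.9% × (€12310.00 − €2400.00) = €72.00 + 10.9% × €9910.00 = €1152.19
Social Insurance: cap €123560.00 − YTD €117947.00 = €5613.00 subject; 2.95% × €5613.00 = €165.58
Solidarity Surcharge: 1.7% × €12310.00 = €209.27
Total: €1152.19 + €165.58 + €209.27 = €1527.04

€1527.04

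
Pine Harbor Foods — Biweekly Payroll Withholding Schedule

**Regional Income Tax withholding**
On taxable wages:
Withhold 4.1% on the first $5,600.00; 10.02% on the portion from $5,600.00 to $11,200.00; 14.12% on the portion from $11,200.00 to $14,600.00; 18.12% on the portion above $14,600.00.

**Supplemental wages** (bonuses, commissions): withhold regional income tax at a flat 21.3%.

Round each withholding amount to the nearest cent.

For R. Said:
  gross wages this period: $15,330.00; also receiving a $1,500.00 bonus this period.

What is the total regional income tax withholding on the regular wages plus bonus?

Regional Income Tax: taxable = $15,330.00
  $1,270.80 + 18.12% × ($15,330.00 − $14,600.00) = $1,270.80 + 18.12% × $730.00 = $1,403.08
Supplemental (21.3% flat on bonus): 21.3% × $1,500.00 = $319.50
Total regional income tax: $1,403.08 + $319.50 = $1,722.58

$1,722.58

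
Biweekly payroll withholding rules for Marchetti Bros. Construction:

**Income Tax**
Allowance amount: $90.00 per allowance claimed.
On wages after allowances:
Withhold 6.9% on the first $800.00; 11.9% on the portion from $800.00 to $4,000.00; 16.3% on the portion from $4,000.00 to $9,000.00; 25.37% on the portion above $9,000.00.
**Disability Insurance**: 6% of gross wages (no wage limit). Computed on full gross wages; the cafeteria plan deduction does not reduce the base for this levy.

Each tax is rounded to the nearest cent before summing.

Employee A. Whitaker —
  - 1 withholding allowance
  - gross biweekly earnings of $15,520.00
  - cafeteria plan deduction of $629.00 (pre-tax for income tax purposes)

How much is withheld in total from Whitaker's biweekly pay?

Income Tax: taxable = $15,520.00 − $629.00 − 1×$90.00 = $14,801.00
  $1,251.00 + 25.37% × ($14,801.00 − $9,000.00) = $1,251.00 + 25.37% × $5,801.00 = $2,722.71
Disability Insurance: 6% × $15,520.00 = $931.20
Total: $2,722.71 + $931.20 = $3,653.91

$3,653.91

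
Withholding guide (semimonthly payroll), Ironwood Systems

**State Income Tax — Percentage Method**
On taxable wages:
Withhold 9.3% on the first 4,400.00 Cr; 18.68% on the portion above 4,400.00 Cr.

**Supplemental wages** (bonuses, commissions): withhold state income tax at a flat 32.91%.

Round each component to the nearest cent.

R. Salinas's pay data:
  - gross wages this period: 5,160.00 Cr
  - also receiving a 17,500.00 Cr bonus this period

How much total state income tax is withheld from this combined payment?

6,310.42 Cr

State Income Tax: taxable = 5,160.00 Cr
  409.20 Cr + 18.68% × (5,160.00 Cr − 4,400.00 Cr) = 409.20 Cr + 18.68% × 760.00 Cr = 551.17 Cr
Supplemental (32.91% flat on bonus): 32.91% × 17,500.00 Cr = 5,759.25 Cr
Total state income tax: 551.17 Cr + 5,759.25 Cr = 6,310.42 Cr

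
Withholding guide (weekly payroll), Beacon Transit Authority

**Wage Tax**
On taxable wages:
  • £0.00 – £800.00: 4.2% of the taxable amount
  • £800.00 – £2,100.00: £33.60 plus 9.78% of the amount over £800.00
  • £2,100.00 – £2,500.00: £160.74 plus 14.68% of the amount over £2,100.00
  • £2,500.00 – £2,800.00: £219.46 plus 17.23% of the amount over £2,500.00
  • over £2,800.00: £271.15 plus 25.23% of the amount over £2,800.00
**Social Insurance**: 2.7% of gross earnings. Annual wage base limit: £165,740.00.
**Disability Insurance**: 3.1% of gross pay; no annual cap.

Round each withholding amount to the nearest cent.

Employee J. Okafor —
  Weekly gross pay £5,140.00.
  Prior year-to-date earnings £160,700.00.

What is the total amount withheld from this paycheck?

Wage Tax: taxable = £5,140.00
  £271.15 + 25.23% × (£5,140.00 − £2,800.00) = £271.15 + 25.23% × £2,340.00 = £861.53
Social Insurance: cap £165,740.00 − YTD £160,700.00 = £5,040.00 subject; 2.7% × £5,040.00 = £136.08
Disability Insurance: 3.1% × £5,140.00 = £159.34
Total: £861.53 + £136.08 + £159.34 = £1,156.95

£1,156.95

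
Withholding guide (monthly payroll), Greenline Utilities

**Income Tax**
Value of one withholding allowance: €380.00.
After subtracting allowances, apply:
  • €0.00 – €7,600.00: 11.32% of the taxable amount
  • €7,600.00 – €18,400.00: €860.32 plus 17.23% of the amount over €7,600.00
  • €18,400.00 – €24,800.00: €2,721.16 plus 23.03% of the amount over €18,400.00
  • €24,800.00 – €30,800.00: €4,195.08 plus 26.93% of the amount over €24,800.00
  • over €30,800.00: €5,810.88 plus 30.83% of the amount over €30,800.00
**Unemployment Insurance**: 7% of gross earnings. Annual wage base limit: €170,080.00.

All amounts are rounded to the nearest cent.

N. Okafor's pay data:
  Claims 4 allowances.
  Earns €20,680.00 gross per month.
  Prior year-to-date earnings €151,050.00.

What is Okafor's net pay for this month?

€16,451.71

Income Tax: taxable = €20,680.00 − 4×€380.00 = €19,160.00
  €2,721.16 + 23.03% × (€19,160.00 − €18,400.00) = €2,721.16 + 23.03% × €760.00 = €2,896.19
Unemployment Insurance: cap €170,080.00 − YTD €151,050.00 = €19,030.00 subject; 7% × €19,030.00 = €1,332.10
Total withheld: €2,896.19 + €1,332.10 = €4,228.29
Net pay: €20,680.00 − €4,228.29 = €16,451.71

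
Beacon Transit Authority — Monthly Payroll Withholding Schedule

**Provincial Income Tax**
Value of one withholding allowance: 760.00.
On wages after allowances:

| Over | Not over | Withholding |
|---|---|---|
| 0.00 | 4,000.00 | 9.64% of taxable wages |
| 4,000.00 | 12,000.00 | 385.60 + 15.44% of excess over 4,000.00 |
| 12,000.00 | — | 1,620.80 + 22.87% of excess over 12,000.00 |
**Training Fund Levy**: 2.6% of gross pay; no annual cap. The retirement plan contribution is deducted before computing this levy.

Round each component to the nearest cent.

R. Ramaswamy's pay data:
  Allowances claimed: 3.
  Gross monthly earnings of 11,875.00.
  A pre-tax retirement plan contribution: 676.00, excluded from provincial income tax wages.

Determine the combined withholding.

1,436.26

Provincial Income Tax: taxable = 11,875.00 − 676.00 − 3×760.00 = 8,919.00
  385.60 + 15.44% × (8,919.00 − 4,000.00) = 385.60 + 15.44% × 4,919.00 = 1,145.09
Training Fund Levy: 2.6% × 11,199.00 = 291.17
Total: 1,145.09 + 291.17 = 1,436.26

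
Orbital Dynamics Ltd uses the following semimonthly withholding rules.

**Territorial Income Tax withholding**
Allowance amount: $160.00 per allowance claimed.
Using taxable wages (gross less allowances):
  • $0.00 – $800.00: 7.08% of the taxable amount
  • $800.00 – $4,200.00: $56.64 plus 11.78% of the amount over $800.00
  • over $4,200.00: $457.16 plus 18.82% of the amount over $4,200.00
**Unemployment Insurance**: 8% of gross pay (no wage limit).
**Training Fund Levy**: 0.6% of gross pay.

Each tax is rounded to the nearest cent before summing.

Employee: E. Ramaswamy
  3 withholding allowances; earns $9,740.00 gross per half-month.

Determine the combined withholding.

Territorial Income Tax: taxable = $9,740.00 − 3×$160.00 = $9,260.00
  $457.16 + 18.82% × ($9,260.00 − $4,200.00) = $457.16 + 18.82% × $5,060.00 = $1,409.45
Unemployment Insurance: 8% × $9,740.00 = $779.20
Training Fund Levy: 0.6% × $9,740.00 = $58.44
Total: $1,409.45 + $779.20 + $58.44 = $2,247.09

$2,247.09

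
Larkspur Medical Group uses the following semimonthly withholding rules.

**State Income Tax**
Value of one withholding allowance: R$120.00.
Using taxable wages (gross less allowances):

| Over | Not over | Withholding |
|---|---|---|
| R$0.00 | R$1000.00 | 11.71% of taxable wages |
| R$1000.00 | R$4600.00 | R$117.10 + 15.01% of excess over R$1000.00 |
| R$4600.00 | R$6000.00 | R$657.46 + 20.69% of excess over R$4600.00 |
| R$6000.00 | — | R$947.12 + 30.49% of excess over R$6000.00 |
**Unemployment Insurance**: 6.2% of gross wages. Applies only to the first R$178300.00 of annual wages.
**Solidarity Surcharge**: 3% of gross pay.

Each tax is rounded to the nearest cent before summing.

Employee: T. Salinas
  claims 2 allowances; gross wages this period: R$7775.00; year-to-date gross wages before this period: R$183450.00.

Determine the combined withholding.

R$1648.39

State Income Tax: taxable = R$7775.00 − 2×R$120.00 = R$7535.00
  R$947.12 + 30.49% × (R$7535.00 − R$6000.00) = R$947.12 + 30.49% × R$1535.00 = R$1415.14
Unemployment Insurance: YTD R$183450.00 ≥ cap R$178300.00 → R$0.00
Solidarity Surcharge: 3% × R$7775.00 = R$233.25
Total: R$1415.14 + R$0.00 + R$233.25 = R$1648.39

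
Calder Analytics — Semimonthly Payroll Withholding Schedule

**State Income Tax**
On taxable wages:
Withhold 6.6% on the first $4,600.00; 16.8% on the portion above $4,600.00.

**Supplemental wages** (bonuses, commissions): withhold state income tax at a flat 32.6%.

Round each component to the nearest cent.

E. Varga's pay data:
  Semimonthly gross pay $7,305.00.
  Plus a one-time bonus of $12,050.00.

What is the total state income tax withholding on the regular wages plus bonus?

$4,686.34

State Income Tax: taxable = $7,305.00
  $303.60 + 16.8% × ($7,305.00 − $4,600.00) = $303.60 + 16.8% × $2,705.00 = $758.04
Supplemental (32.6% flat on bonus): 32.6% × $12,050.00 = $3,928.30
Total state income tax: $758.04 + $3,928.30 = $4,686.34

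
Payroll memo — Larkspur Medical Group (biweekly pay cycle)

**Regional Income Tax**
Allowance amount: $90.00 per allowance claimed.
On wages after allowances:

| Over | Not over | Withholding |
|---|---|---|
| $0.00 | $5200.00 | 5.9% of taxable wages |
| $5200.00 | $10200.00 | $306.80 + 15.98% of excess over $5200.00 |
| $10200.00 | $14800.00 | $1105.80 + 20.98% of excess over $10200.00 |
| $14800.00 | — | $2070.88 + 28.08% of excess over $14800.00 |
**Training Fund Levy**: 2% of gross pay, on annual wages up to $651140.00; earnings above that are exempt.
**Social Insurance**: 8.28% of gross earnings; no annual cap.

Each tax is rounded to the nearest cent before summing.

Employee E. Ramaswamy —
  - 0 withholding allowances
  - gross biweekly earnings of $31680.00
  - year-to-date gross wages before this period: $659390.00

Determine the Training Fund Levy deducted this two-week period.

$0.00

Training Fund Levy: YTD $659390.00 ≥ cap $651140.00 → $0.00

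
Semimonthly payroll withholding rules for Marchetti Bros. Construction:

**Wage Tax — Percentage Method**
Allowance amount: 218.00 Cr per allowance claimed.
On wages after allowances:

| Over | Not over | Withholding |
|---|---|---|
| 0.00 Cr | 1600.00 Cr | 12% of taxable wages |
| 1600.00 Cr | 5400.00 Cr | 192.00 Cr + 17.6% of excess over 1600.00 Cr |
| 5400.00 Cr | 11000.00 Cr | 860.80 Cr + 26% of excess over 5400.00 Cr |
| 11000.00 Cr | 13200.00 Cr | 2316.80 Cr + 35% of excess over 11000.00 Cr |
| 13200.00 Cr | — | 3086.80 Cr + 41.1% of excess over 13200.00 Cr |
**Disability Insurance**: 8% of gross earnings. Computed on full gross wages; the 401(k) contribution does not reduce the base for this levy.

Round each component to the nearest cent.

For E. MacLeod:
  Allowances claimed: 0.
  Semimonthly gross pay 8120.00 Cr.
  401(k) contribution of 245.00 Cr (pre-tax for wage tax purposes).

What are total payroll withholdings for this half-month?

Wage Tax: taxable = 8120.00 Cr − 245.00 Cr = 7875.00 Cr
  860.80 Cr + 26% × (7875.00 Cr − 5400.00 Cr) = 860.80 Cr + 26% × 2475.00 Cr = 1504.30 Cr
Disability Insurance: 8% × 8120.00 Cr = 649.60 Cr
Total: 1504.30 Cr + 649.60 Cr = 2153.90 Cr

2153.90 Cr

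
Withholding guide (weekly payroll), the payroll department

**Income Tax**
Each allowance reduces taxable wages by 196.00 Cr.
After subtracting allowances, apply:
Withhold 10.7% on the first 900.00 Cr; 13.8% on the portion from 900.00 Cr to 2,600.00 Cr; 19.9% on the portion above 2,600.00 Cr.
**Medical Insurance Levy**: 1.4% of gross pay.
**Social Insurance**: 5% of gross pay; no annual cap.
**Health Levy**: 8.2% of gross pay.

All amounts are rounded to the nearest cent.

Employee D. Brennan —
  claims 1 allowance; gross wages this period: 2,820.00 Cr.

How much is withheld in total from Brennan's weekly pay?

Income Tax: taxable = 2,820.00 Cr − 1×196.00 Cr = 2,624.00 Cr
  330.90 Cr + 19.9% × (2,624.00 Cr − 2,600.00 Cr) = 330.90 Cr + 19.9% × 24.00 Cr = 335.68 Cr
Medical Insurance Levy: 1.4% × 2,820.00 Cr = 39.48 Cr
Social Insurance: 5% × 2,820.00 Cr = 141.00 Cr
Health Levy: 8.2% × 2,820.00 Cr = 231.24 Cr
Total: 335.68 Cr + 39.48 Cr + 141.00 Cr + 231.24 Cr = 747.40 Cr

747.40 Cr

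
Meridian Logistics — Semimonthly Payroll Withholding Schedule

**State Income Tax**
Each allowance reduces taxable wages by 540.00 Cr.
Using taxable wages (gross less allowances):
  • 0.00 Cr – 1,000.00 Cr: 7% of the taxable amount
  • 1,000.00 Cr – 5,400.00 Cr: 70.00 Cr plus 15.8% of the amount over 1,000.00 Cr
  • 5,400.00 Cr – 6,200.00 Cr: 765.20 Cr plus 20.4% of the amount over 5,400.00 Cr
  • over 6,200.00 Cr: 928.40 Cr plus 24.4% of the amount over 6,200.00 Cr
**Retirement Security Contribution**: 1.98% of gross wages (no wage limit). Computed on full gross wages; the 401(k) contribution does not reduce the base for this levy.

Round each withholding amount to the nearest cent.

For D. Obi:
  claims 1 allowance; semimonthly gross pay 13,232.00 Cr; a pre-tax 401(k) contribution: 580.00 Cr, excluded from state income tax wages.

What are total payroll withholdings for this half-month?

2,632.92 Cr

State Income Tax: taxable = 13,232.00 Cr − 580.00 Cr − 1×540.00 Cr = 12,112.00 Cr
  928.40 Cr + 24.4% × (12,112.00 Cr − 6,200.00 Cr) = 928.40 Cr + 24.4% × 5,912.00 Cr = 2,370.93 Cr
Retirement Security Contribution: 1.98% × 13,232.00 Cr = 261.99 Cr
Total: 2,370.93 Cr + 261.99 Cr = 2,632.92 Cr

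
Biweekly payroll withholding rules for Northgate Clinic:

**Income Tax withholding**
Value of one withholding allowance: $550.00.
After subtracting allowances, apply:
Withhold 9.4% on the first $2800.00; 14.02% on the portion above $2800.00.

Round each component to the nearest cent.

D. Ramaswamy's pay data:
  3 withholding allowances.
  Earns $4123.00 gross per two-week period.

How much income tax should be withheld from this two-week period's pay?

$232.46

Income Tax: taxable = $4123.00 − 3×$550.00 = $2473.00
  9.4% × $2473.00 = $232.46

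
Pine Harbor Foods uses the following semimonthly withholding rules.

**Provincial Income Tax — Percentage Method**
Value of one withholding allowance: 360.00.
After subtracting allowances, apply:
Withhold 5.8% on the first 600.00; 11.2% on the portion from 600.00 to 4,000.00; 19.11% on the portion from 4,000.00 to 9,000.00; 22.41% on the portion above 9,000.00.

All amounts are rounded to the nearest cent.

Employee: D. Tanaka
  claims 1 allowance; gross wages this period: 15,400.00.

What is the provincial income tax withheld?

Provincial Income Tax: taxable = 15,400.00 − 1×360.00 = 15,040.00
  1,371.10 + 22.41% × (15,040.00 − 9,000.00) = 1,371.10 + 22.41% × 6,040.00 = 2,724.66

2,724.66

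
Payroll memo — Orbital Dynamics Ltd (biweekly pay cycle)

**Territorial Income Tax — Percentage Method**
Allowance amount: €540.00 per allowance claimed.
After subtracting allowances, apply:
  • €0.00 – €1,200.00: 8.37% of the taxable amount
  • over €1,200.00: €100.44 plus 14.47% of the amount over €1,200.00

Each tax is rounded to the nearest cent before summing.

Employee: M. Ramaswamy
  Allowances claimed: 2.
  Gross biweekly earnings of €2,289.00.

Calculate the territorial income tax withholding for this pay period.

€101.74

Territorial Income Tax: taxable = €2,289.00 − 2×€540.00 = €1,209.00
  €100.44 + 14.47% × (€1,209.00 − €1,200.00) = €100.44 + 14.47% × €9.00 = €101.74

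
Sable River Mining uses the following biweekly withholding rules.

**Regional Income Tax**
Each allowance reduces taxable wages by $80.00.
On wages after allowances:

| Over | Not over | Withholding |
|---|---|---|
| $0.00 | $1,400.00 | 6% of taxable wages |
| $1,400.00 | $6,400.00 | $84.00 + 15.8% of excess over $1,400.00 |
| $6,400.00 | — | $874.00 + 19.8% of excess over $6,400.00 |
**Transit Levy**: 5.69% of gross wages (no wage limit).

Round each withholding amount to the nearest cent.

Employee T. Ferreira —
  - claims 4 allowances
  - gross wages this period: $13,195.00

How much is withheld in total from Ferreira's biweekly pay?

Regional Income Tax: taxable = $13,195.00 − 4×$80.00 = $12,875.00
  $874.00 + 19.8% × ($12,875.00 − $6,400.00) = $874.00 + 19.8% × $6,475.00 = $2,156.05
Transit Levy: 5.69% × $13,195.00 = $750.80
Total: $2,156.05 + $750.80 = $2,906.85

$2,906.85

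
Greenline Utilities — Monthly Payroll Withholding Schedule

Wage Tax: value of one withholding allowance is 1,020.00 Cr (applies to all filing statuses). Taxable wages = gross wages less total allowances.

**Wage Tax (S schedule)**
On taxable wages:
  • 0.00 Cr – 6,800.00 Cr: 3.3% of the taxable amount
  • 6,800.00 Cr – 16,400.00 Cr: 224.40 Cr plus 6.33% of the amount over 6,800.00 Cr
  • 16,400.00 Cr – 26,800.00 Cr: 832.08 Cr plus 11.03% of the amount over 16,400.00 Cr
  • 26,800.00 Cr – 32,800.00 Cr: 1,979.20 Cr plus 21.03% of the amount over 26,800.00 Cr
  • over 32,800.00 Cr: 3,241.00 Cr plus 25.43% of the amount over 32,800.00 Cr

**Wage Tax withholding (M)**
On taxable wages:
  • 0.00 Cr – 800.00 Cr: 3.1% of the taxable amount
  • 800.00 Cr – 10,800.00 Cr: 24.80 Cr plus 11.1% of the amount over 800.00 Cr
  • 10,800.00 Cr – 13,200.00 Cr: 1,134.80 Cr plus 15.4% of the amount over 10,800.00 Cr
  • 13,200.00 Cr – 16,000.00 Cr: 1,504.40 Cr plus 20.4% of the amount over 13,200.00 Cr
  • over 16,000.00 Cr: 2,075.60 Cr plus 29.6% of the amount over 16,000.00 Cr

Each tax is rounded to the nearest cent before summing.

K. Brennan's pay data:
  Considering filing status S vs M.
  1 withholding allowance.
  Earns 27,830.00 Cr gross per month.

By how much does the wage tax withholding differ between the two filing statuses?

3,294.06 Cr

Wage Tax (S): taxable = 27,830.00 Cr − 1×1,020.00 Cr = 26,810.00 Cr
  1,979.20 Cr + 21.03% × (26,810.00 Cr − 26,800.00 Cr) = 1,979.20 Cr + 21.03% × 10.00 Cr = 1,981.30 Cr
Wage Tax (M): taxable = 27,830.00 Cr − 1×1,020.00 Cr = 26,810.00 Cr
  2,075.60 Cr + 29.6% × (26,810.00 Cr − 16,000.00 Cr) = 2,075.60 Cr + 29.6% × 10,810.00 Cr = 5,275.36 Cr
Difference: |1,981.30 Cr − 5,275.36 Cr| = 3,294.06 Cr (higher under M)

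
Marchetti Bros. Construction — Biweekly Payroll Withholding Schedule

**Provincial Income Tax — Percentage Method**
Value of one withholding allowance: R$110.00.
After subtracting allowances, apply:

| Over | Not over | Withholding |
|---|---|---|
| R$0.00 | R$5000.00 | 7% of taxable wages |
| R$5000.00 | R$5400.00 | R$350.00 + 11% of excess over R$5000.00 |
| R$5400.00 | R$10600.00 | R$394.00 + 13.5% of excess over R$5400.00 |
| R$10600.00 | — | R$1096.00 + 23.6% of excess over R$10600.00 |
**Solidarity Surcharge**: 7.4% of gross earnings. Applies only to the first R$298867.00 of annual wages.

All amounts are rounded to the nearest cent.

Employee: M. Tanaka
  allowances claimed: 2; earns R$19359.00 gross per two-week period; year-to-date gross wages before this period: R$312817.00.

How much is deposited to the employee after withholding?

R$16247.80

Provincial Income Tax: taxable = R$19359.00 − 2×R$110.00 = R$19139.00
  R$1096.00 + 23.6% × (R$19139.00 − R$10600.00) = R$1096.00 + 23.6% × R$8539.00 = R$3111.20
Solidarity Surcharge: YTD R$312817.00 ≥ cap R$298867.00 → R$0.00
Total withheld: R$3111.20 + R$0.00 = R$3111.20
Net pay: R$19359.00 − R$3111.20 = R$16247.80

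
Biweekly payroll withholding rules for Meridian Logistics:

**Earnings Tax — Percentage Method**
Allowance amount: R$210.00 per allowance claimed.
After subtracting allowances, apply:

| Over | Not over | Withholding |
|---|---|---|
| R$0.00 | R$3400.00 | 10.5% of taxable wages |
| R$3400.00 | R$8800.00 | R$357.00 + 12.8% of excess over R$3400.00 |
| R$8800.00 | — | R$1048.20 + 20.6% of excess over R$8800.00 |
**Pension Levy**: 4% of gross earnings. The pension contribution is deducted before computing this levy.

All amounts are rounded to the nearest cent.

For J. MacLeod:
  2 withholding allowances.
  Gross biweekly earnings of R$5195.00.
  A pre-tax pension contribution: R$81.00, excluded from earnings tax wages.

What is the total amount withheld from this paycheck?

Earnings Tax: taxable = R$5195.00 − R$81.00 − 2×R$210.00 = R$4694.00
  R$357.00 + 12.8% × (R$4694.00 − R$3400.00) = R$357.00 + 12.8% × R$1294.00 = R$522.63
Pension Levy: 4% × R$5114.00 = R$204.56
Total: R$522.63 + R$204.56 = R$727.19

R$727.19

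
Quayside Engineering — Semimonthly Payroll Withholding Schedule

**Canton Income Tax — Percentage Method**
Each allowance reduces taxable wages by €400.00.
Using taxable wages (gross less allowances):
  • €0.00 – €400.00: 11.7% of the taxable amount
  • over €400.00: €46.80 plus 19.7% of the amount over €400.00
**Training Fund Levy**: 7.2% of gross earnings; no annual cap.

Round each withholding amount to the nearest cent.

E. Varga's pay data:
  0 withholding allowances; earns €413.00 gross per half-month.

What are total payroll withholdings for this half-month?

€79.10

Canton Income Tax: taxable = €413.00
  €46.80 + 19.7% × (€413.00 − €400.00) = €46.80 + 19.7% × €13.00 = €49.36
Training Fund Levy: 7.2% × €413.00 = €29.74
Total: €49.36 + €29.74 = €79.10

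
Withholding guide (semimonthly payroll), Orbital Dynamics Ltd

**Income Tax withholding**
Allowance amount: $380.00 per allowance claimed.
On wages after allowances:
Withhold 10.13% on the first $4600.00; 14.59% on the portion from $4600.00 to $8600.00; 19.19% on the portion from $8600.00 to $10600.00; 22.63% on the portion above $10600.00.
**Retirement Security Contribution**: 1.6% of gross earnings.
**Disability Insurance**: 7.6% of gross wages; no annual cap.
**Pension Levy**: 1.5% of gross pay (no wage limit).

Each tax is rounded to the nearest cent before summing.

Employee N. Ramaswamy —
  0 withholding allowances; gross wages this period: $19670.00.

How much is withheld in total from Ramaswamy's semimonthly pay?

$5590.61

Income Tax: taxable = $19670.00
  $1433.38 + 22.63% × ($19670.00 − $10600.00) = $1433.38 + 22.63% × $9070.00 = $3485.92
Retirement Security Contribution: 1.6% × $19670.00 = $314.72
Disability Insurance: 7.6% × $19670.00 = $1494.92
Pension Levy: 1.5% × $19670.00 = $295.05
Total: $3485.92 + $314.72 + $1494.92 + $295.05 = $5590.61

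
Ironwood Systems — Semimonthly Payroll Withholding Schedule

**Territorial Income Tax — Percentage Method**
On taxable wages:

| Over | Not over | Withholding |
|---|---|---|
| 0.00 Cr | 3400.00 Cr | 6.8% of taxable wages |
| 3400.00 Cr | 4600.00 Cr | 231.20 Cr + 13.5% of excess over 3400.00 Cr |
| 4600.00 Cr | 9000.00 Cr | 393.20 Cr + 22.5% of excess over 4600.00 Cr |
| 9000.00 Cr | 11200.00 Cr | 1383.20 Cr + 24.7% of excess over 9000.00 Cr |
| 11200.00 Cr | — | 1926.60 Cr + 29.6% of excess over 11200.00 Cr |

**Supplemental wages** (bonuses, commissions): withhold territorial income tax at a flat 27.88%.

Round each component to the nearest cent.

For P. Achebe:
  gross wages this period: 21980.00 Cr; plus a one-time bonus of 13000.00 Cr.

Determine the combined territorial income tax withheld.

8741.88 Cr

Territorial Income Tax: taxable = 21980.00 Cr
  1926.60 Cr + 29.6% × (21980.00 Cr − 11200.00 Cr) = 1926.60 Cr + 29.6% × 10780.00 Cr = 5117.48 Cr
Supplemental (27.88% flat on bonus): 27.88% × 13000.00 Cr = 3624.40 Cr
Total territorial income tax: 5117.48 Cr + 3624.40 Cr = 8741.88 Cr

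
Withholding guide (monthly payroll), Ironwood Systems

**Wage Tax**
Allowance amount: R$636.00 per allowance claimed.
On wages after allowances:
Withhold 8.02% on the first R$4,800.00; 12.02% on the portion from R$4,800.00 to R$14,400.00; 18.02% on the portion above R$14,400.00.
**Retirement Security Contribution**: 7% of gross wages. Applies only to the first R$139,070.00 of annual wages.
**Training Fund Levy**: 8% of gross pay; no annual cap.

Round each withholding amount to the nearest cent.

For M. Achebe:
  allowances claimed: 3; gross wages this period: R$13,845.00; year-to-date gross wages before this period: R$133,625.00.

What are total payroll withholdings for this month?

Wage Tax: taxable = R$13,845.00 − 3×R$636.00 = R$11,937.00
  R$384.96 + 12.02% × (R$11,937.00 − R$4,800.00) = R$384.96 + 12.02% × R$7,137.00 = R$1,242.83
Retirement Security Contribution: cap R$139,070.00 − YTD R$133,625.00 = R$5,445.00 subject; 7% × R$5,445.00 = R$381.15
Training Fund Levy: 8% × R$13,845.00 = R$1,107.60
Total: R$1,242.83 + R$381.15 + R$1,107.60 = R$2,731.58

R$2,731.58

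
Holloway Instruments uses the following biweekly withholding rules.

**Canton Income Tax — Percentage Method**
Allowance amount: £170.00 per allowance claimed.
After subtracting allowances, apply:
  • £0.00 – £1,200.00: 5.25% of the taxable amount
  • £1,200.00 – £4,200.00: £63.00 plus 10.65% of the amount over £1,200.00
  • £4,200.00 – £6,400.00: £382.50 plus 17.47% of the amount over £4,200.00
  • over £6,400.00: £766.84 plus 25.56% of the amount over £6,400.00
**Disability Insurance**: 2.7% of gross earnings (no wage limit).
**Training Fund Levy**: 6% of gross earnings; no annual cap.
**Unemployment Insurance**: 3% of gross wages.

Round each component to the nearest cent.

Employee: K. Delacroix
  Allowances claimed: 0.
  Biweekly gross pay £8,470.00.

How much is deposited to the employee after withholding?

Canton Income Tax: taxable = £8,470.00
  £766.84 + 25.56% × (£8,470.00 − £6,400.00) = £766.84 + 25.56% × £2,070.00 = £1,295.93
Disability Insurance: 2.7% × £8,470.00 = £228.69
Training Fund Levy: 6% × £8,470.00 = £508.20
Unemployment Insurance: 3% × £8,470.00 = £254.10
Total withheld: £1,295.93 + £228.69 + £508.20 + £254.10 = £2,286.92
Net pay: £8,470.00 − £2,286.92 = £6,183.08

£6,183.08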